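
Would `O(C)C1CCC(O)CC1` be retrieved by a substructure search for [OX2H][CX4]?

Yes

The pattern [OX2H][CX4] describes a hydroxyl oxygen bound to an sp3 (X4) carbon — an aliphatic alcohol.
The molecule carries a hydroxyl group (-OH), whose atoms satisfy every constraint of the query, so the pattern matches.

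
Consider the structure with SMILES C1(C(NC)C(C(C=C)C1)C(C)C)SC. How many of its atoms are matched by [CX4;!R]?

5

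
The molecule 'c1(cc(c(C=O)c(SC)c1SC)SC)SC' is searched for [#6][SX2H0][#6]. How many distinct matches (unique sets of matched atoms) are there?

4

[#6][SX2H0][#6] is the SMARTS for a thioether: an aliphatic sulfur bridging two carbons with no H on the sulfur.
The molecule carries 4 separate instances of a methylthio ether (-SCH3) meeting every constraint; each maps to a distinct set of atoms, giving 4 matches.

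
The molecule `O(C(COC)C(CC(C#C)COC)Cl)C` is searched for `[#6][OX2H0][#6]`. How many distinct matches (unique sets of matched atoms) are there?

[#6][OX2H0][#6] is the SMARTS for an ether: an aliphatic oxygen bridging two carbons with no H on the oxygen.
The molecule carries 3 separate instances of a methoxy ether (-OCH3) meeting every constraint; each maps to a distinct set of atoms, giving 3 matches.

3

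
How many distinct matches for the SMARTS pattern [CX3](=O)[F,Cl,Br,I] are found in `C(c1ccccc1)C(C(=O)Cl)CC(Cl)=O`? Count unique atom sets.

2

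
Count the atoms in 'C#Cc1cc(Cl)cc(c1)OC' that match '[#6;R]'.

6

The query [#6;R] means: carbon that is part of a ring.
Check the 11 heavy atoms by environment: 6× c (aromatic, in 6-ring) → match; 1× Cl (acyclic) → no; 1× O (acyclic) → no; 3× C (acyclic) → no.
That gives 6 matching atoms.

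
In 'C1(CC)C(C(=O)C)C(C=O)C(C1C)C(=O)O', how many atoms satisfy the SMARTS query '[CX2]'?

0

The query [CX2] means: C with X2: aliphatic carbon with exactly 2 total connections.
Check the 16 heavy atoms by environment: 9× C (X4) → no; 3× C (X3) → no; 3× O (X1) → no; 1× O (X2) → no.
No environment satisfies the query, so 0 matching atoms.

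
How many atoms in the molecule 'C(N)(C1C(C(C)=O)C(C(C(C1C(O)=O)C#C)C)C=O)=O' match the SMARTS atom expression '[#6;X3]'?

4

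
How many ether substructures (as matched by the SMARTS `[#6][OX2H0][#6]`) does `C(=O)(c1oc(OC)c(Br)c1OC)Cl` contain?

[#6][OX2H0][#6] is the SMARTS for an ether: an aliphatic oxygen bridging two carbons with no H on the oxygen.
The molecule carries 2 separate instances of a methoxy ether (-OCH3) meeting every constraint; each maps to a distinct set of atoms, giving 2 matches.

2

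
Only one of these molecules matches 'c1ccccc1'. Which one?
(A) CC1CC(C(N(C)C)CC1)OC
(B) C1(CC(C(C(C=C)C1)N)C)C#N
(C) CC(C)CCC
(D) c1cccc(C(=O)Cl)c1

D

c1ccccc1 describes six aromatic carbons in a ring (a benzene ring).
(A) has a methyl group (-CH3) but no six-membered all-carbon aromatic ring is present.
(B) has a methyl group (-CH3) but no six-membered all-carbon aromatic ring is present.
(C) has a methyl group (-CH3) but no six-membered all-carbon aromatic ring is present.
(D) contains the required atom environment, so the pattern matches.
So the answer is (D).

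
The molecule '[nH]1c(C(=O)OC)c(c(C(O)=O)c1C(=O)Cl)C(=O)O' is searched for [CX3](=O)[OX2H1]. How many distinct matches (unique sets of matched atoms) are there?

2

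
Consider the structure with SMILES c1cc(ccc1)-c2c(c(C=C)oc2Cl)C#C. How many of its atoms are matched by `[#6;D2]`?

The query [#6;D2] means: any carbon bonded to exactly two heavy atoms.
Check the 16 heavy atoms by environment: 1× o (aromatic, D2) → no; 5× c (aromatic, D3) → no; 2× C (D2) → match; 2× C (D1) → no; 1× Cl (D1) → no; 5× c (aromatic, D2) → match.
Summing the matching environments: 2 + 5 = 7 matching atoms.

7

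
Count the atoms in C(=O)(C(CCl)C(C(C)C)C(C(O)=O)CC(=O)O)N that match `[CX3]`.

3

Check the 18 heavy atoms by environment: 8× C (X4) → no; 3× C (X3) → match; 3× O (X1) → no; 1× N (X3) → no; 2× O (X2) → no; 1× Cl (X1) → no.
That gives 3 matching atoms.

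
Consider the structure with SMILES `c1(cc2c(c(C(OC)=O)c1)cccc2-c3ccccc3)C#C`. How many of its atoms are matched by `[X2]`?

3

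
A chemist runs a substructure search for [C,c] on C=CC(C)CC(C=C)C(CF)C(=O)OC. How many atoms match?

12

The query [C,c] means: comma = OR; matches aliphatic or aromatic carbon — same as #6.
Check the 15 heavy atoms by environment: 12× C → match; 1× F → no; 2× O → no.
That gives 12 matching atoms.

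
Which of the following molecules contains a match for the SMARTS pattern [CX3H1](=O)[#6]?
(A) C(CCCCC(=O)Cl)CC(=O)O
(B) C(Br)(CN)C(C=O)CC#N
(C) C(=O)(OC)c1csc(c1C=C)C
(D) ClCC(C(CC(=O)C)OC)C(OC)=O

[CX3H1](=O)[#6] describes an sp2 carbon with one H, double-bonded to O and single-bonded to carbon (an aldehyde).
(A) has a carboxylic acid group (-C(=O)OH) but the carbonyl carbon has H0 and is bonded to O, not H1.
(B) contains an aldehyde (-CHO), which satisfies every atom and bond constraint.
(C) has a methyl-ester group (-C(=O)OCH3) but the carbonyl carbon has H0, not H1.
(D) has a methyl-ester group (-C(=O)OCH3) but the carbonyl carbon has H0, not H1.
So the answer is (B).

B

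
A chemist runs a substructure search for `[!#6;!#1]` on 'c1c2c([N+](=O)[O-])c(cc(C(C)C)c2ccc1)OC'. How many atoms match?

4

The query [!#6;!#1] means: not carbon and not hydrogen — any heteroatom.
Check the 18 heavy atoms by environment: 10× c (aromatic) → no; 1× N (charge +1) → match; 1× O (charge -1) → match; 2× O → match; 4× C → no.
Summing the matching environments: 1 + 1 + 2 = 4 matching atoms.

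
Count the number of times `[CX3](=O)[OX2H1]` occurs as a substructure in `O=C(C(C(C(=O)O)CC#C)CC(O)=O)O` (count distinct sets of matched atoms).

[CX3](=O)[OX2H1] is the SMARTS for a carboxylic acid: an sp2 carbon double-bonded to O and single-bonded to an -OH oxygen.
The molecule carries 3 separate instances of a carboxylic acid group (-C(=O)OH) meeting every constraint; each maps to a distinct set of atoms, giving 3 matches.

3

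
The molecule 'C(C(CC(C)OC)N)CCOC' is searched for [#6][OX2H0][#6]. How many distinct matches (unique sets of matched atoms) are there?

[#6][OX2H0][#6] is the SMARTS for an ether: an aliphatic oxygen bridging two carbons with no H on the oxygen.
The molecule carries 2 separate instances of a methoxy ether (-OCH3) meeting every constraint; each maps to a distinct set of atoms, giving 2 matches.

2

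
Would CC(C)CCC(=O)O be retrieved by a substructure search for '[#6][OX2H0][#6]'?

No

The pattern [#6][OX2H0][#6] describes an aliphatic oxygen bridging two carbons with no H on the oxygen — an ether.
The closest candidate here is a carboxylic acid group (-C(=O)OH), but the -OH oxygen has H1; the =O is OX1, not OX2. No other fragment satisfies the full query, so there is no match.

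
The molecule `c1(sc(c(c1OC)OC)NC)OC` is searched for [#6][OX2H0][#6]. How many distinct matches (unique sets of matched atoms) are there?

3

[#6][OX2H0][#6] is the SMARTS for an ether: an aliphatic oxygen bridging two carbons with no H on the oxygen.
The molecule carries 3 separate instances of a methoxy ether (-OCH3) meeting every constraint; each maps to a distinct set of atoms, giving 3 matches.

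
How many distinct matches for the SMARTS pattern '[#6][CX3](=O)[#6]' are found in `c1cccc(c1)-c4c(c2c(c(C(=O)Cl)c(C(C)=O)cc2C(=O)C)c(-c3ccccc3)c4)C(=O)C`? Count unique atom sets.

3

[#6][CX3](=O)[#6] is the SMARTS for a ketone: a carbonyl carbon (no H) flanked by two carbons.
The molecule carries 3 separate instances of an acetyl/ketone group (-C(=O)CH3) meeting every constraint; each maps to a distinct set of atoms, giving 3 matches.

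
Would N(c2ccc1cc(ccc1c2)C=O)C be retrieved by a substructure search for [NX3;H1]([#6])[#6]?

Yes

The pattern [NX3;H1]([#6])[#6] describes a trivalent nitrogen with one H, bonded to two carbons — a secondary amine.
The molecule carries an N-methylamino group (-NHCH3), whose atoms satisfy every constraint of the query, so the pattern matches.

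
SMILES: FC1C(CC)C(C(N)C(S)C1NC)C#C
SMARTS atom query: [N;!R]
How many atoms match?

2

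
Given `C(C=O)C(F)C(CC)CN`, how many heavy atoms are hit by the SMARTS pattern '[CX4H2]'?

The query [CX4H2] means: sp3 carbon (X4) with exactly two hydrogens.
Check the 10 heavy atoms by environment: 3× C (H2, X4) → match; 2× C (H1, X4) → no; 1× C (H3, X4) → no; 1× N (H2, X3) → no; 1× F (H0, X1) → no; 1× C (H1, X3) → no; 1× O (H0, X1) → no.
That gives 3 matching atoms.

3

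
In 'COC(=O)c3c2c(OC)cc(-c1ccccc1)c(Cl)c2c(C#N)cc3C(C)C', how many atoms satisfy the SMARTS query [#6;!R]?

The query [#6;!R] means: carbon not in any ring.
Check the 28 heavy atoms by environment: 16× c (aromatic, in 6-ring) → no; 1× Cl (acyclic) → no; 3× O (acyclic) → no; 7× C (acyclic) → match; 1× N (acyclic) → no.
That gives 7 matching atoms.

7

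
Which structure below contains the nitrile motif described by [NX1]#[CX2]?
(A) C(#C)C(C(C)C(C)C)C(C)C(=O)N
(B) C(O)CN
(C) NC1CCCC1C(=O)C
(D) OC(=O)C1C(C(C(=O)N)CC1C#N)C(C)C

[NX1]#[CX2] describes a nitrogen triple-bonded to a two-connected carbon (a nitrile).
(A) has a primary amide (-C(=O)NH2) but the nitrogen is NX3, not NX1.
(B) has a primary amino group (-NH2) but the nitrogen is NX3 (three connections), not NX1 triple-bonded.
(C) has a primary amino group (-NH2) but the nitrogen is NX3 (three connections), not NX1 triple-bonded.
(D) contains a nitrile (-C#N), which satisfies every atom and bond constraint.
So the answer is (D).

D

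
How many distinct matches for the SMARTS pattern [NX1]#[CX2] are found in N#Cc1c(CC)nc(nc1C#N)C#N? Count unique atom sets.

[NX1]#[CX2] is the SMARTS for a nitrile: a nitrogen triple-bonded to a two-connected carbon.
The molecule carries 3 separate instances of a nitrile (-C#N) meeting every constraint; each maps to a distinct set of atoms, giving 3 matches.

3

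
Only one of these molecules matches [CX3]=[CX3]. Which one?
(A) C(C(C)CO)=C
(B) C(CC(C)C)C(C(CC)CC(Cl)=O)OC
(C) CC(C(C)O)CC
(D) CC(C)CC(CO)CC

A

[CX3]=[CX3] describes a non-aromatic C=C double bond between two sp2 carbons (an alkene).
(A) contains a vinyl group (-CH=CH2), which satisfies every atom and bond constraint.
(B) has an ethyl group (-CH2CH3) but its C-C bond is a single bond between CX4 carbons, not CX3=CX3.
(C) has an ethyl group (-CH2CH3) but its C-C bond is a single bond between CX4 carbons, not CX3=CX3.
(D) has an ethyl group (-CH2CH3) but its C-C bond is a single bond between CX4 carbons, not CX3=CX3.
So the answer is (A).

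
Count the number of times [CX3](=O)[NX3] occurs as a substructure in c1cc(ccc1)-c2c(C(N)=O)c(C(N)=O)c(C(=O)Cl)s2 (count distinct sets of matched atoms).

2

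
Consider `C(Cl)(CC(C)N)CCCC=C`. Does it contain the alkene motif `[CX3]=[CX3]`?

Yes

The pattern [CX3]=[CX3] describes a non-aromatic C=C double bond between two sp2 carbons — an alkene.
The molecule carries a vinyl group (-CH=CH2), whose atoms satisfy every constraint of the query, so the pattern matches.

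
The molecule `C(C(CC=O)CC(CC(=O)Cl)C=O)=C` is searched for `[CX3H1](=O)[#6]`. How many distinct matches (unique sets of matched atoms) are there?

2

[CX3H1](=O)[#6] is the SMARTS for an aldehyde: an sp2 carbon with one H, double-bonded to O and single-bonded to carbon.
The molecule carries 2 separate instances of an aldehyde (-CHO) meeting every constraint; each maps to a distinct set of atoms, giving 2 matches.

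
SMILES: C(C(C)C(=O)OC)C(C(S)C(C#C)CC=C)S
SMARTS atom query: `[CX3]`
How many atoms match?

3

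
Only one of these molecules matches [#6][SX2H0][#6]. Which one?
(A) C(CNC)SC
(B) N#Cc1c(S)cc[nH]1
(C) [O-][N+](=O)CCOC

[#6][SX2H0][#6] describes an aliphatic sulfur bridging two carbons with no H on the sulfur (a thioether).
(A) contains a methylthio ether (-SCH3), which satisfies every atom and bond constraint.
(B) has a thiol (-SH) but the sulfur has H1, not H0 bridging two carbons.
(C) has a methoxy ether (-OCH3) but the bridging atom is O, not S.
So the answer is (A).

A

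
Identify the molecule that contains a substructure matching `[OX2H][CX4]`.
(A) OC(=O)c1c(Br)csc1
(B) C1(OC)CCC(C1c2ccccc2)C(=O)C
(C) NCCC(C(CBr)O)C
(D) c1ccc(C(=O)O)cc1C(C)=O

C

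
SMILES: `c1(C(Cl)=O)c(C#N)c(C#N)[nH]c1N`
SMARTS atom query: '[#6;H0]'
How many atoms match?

The query [#6;H0] means: any carbon with no attached hydrogen.
Check the 13 heavy atoms by environment: 1× n (aromatic, H1) → no; 4× c (aromatic, H0) → match; 3× C (H0) → match; 2× N (H0) → no; 1× O (H0) → no; 1× Cl (H0) → no; 1× N (H2) → no.
Summing the matching environments: 4 + 3 = 7 matching atoms.

7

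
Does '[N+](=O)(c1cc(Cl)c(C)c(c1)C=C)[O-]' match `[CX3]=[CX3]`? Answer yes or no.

The pattern [CX3]=[CX3] describes a non-aromatic C=C double bond between two sp2 carbons — an alkene.
The molecule carries a vinyl group (-CH=CH2), whose atoms satisfy every constraint of the query, so the pattern matches.

Yes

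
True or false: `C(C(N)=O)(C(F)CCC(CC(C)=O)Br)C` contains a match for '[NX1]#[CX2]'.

The pattern [NX1]#[CX2] describes a nitrogen triple-bonded to a two-connected carbon — a nitrile.
The closest candidate here is a primary amide (-C(=O)NH2), but the nitrogen is NX3, not NX1. No other fragment satisfies the full query, so there is no match.

False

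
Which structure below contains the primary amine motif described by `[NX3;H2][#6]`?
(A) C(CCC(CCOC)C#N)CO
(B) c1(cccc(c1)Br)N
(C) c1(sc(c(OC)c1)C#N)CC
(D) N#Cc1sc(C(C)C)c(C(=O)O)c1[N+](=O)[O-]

[NX3;H2][#6] describes a trivalent nitrogen with two H attached to carbon (a primary amine).
(A) has a nitrile (-C#N) but the nitrogen is NX1 (triple-bonded), not NX3 with two H.
(B) contains a primary amino group (-NH2), which satisfies every atom and bond constraint.
(C) has a nitrile (-C#N) but the nitrogen is NX1 (triple-bonded), not NX3 with two H.
(D) has a nitro group (-[N+](=O)[O-]) but the nitrogen is [N+] with no H, not NX3H2.
So the answer is (B).

B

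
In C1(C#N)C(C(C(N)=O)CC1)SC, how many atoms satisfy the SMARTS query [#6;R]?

5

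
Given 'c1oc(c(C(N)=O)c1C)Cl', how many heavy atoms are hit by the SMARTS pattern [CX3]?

1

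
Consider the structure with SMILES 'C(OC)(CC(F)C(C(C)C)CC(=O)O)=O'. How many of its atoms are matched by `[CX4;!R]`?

8

Check the 15 heavy atoms by environment: 8× C (X4, acyclic) → match; 1× F (X1, acyclic) → no; 2× C (X3, acyclic) → no; 2× O (X1, acyclic) → no; 2× O (X2, acyclic) → no.
That gives 8 matching atoms.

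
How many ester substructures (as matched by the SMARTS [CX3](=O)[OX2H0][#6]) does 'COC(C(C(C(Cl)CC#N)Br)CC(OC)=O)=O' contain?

[CX3](=O)[OX2H0][#6] is the SMARTS for an ester: a carbonyl carbon bonded to an oxygen that is itself bonded to carbon (no H on that O).
The molecule carries 2 separate instances of a methyl-ester group (-C(=O)OCH3) meeting every constraint; each maps to a distinct set of atoms, giving 2 matches.

2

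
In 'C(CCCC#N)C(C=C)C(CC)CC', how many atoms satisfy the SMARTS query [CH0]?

Check the 14 heavy atoms by environment: 7× C (H2) → no; 3× C (H1) → no; 2× C (H3) → no; 1× C (H0) → match; 1× N (H0) → no.
That gives 1 matching atom.

1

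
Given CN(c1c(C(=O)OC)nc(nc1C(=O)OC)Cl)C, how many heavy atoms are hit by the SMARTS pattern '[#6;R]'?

4

The query [#6;R] means: carbon that is part of a ring.
Check the 18 heavy atoms by environment: 2× n (aromatic, in 6-ring) → no; 4× c (aromatic, in 6-ring) → match; 6× C (acyclic) → no; 4× O (acyclic) → no; 1× Cl (acyclic) → no; 1× N (acyclic) → no.
That gives 4 matching atoms.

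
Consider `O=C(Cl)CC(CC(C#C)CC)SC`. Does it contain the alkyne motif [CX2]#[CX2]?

Yes

The pattern [CX2]#[CX2] describes a carbon-carbon triple bond — an alkyne.
The molecule carries an ethynyl group (-C#CH), whose atoms satisfy every constraint of the query, so the pattern matches.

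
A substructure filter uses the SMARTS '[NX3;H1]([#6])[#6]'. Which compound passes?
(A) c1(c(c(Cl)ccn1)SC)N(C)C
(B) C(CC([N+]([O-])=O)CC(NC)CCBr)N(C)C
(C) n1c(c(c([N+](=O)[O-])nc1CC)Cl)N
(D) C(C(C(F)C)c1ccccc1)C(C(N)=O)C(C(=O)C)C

B

[NX3;H1]([#6])[#6] describes a trivalent nitrogen with one H, bonded to two carbons (a secondary amine).
(A) has a dimethylamino group (-N(CH3)2) but the nitrogen has H0, not H1.
(B) contains an N-methylamino group (-NHCH3), which satisfies every atom and bond constraint.
(C) has a primary amino group (-NH2) but the nitrogen has H2 and only one carbon neighbour.
(D) has a primary amide (-C(=O)NH2) but the -C(=O)NH2 nitrogen has H2, not H1.
So the answer is (B).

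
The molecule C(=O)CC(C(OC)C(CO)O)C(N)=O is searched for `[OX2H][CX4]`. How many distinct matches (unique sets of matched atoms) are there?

2

[OX2H][CX4] is the SMARTS for an aliphatic alcohol: a hydroxyl oxygen bound to an sp3 (X4) carbon.
The molecule carries 2 separate instances of a hydroxyl group (-OH) meeting every constraint; each maps to a distinct set of atoms, giving 2 matches.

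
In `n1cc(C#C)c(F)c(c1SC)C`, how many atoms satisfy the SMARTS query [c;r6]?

The query [c;r6] means: aromatic carbon that belongs to a six-membered ring.
Check the 12 heavy atoms by environment: 1× n (aromatic, in 6-ring) → no; 5× c (aromatic, in 6-ring) → match; 1× F (acyclic) → no; 4× C (acyclic) → no; 1× S (acyclic) → no.
That gives 5 matching atoms.

5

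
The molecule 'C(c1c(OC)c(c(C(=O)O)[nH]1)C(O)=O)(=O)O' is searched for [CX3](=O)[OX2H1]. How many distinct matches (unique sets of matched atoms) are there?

[CX3](=O)[OX2H1] is the SMARTS for a carboxylic acid: an sp2 carbon double-bonded to O and single-bonded to an -OH oxygen.
The molecule carries 3 separate instances of a carboxylic acid group (-C(=O)OH) meeting every constraint; each maps to a distinct set of atoms, giving 3 matches.

3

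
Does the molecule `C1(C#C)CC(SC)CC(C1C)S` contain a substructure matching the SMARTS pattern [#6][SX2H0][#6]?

Yes

The pattern [#6][SX2H0][#6] describes an aliphatic sulfur bridging two carbons with no H on the sulfur — a thioether.
The molecule carries a methylthio ether (-SCH3), whose atoms satisfy every constraint of the query, so the pattern matches.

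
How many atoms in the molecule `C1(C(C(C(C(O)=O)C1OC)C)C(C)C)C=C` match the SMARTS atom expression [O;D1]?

Check the 16 heavy atoms by environment: 7× C (D3) → no; 1× C (D2) → no; 5× C (D1) → no; 1× O (D2) → no; 2× O (D1) → match.
That gives 2 matching atoms.

2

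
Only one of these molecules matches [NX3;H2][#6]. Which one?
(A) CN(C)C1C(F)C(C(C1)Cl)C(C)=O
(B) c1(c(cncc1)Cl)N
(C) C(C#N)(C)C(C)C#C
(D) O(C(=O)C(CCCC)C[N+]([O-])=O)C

[NX3;H2][#6] describes a trivalent nitrogen with two H attached to carbon (a primary amine).
(A) has a dimethylamino group (-N(CH3)2) but the nitrogen has H0, not H2.
(B) contains a primary amino group (-NH2), which satisfies every atom and bond constraint.
(C) has a nitrile (-C#N) but the nitrogen is NX1 (triple-bonded), not NX3 with two H.
(D) has a nitro group (-[N+](=O)[O-]) but the nitrogen is [N+] with no H, not NX3H2.
So the answer is (B).

B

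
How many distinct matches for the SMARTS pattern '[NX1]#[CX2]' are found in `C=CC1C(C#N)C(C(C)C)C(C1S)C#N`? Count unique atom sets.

2

[NX1]#[CX2] is the SMARTS for a nitrile: a nitrogen triple-bonded to a two-connected carbon.
The molecule carries 2 separate instances of a nitrile (-C#N) meeting every constraint; each maps to a distinct set of atoms, giving 2 matches.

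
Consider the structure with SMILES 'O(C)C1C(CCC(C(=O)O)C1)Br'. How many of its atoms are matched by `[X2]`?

2

The query [X2] means: any atom with exactly two total connections (bonds + H).
Check the 12 heavy atoms by environment: 7× C (X4) → no; 1× Br (X1) → no; 2× O (X2) → match; 1× C (X3) → no; 1× O (X1) → no.
That gives 2 matching atoms.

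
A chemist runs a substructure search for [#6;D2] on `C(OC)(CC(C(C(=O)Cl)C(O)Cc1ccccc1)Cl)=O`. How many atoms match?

7

The query [#6;D2] means: any carbon bonded to exactly two heavy atoms.
Check the 20 heavy atoms by environment: 2× C (D2) → match; 5× C (D3) → no; 1× c (aromatic, D3) → no; 5× c (aromatic, D2) → match; 3× O (D1) → no; 2× Cl (D1) → no; 1× O (D2) → no; 1× C (D1) → no.
Summing the matching environments: 2 + 5 = 7 matching atoms.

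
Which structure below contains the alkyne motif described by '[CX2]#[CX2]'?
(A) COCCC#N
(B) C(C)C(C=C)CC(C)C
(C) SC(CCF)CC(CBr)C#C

[CX2]#[CX2] describes a carbon-carbon triple bond (an alkyne).
(A) has a nitrile (-C#N) but the triple bond is C#N, not C#C.
(B) has a vinyl group (-CH=CH2) but the C=C is a double bond; both carbons are CX3, not CX2.
(C) contains an ethynyl group (-C#CH), which satisfies every atom and bond constraint.
So the answer is (C).

C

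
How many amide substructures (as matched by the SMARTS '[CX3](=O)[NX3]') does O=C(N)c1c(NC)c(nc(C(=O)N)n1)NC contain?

[CX3](=O)[NX3] is the SMARTS for an amide: a carbonyl carbon bonded to a trivalent nitrogen.
The molecule carries 2 separate instances of a primary amide (-C(=O)NH2) meeting every constraint; each maps to a distinct set of atoms, giving 2 matches.

2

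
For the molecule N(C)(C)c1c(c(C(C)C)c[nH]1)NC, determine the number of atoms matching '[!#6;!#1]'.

3

Check the 13 heavy atoms by environment: 1× n (aromatic) → match; 4× c (aromatic) → no; 2× N → match; 6× C → no.
Summing the matching environments: 1 + 2 = 3 matching atoms.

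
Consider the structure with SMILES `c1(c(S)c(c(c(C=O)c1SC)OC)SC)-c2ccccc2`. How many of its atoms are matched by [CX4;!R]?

3

The query [CX4;!R] means: aliphatic carbon with four total connections, not in a ring.
Check the 21 heavy atoms by environment: 12× c (aromatic, X3, in 6-ring) → no; 3× S (X2, acyclic) → no; 3× C (X4, acyclic) → match; 1× C (X3, acyclic) → no; 1× O (X1, acyclic) → no; 1× O (X2, acyclic) → no.
That gives 3 matching atoms.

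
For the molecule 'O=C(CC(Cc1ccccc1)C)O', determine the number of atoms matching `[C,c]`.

11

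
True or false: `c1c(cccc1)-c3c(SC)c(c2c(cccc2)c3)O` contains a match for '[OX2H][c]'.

The pattern [OX2H][c] describes a hydroxyl oxygen attached to an aromatic carbon — a phenol.
The molecule carries a hydroxyl group (-OH), whose atoms satisfy every constraint of the query, so the pattern matches.

True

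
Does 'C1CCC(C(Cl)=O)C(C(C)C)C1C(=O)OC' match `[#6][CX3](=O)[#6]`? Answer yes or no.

The pattern [#6][CX3](=O)[#6] describes a carbonyl carbon (no H) flanked by two carbons — a ketone.
The closest candidate here is a methyl-ester group (-C(=O)OCH3), but one neighbour of the carbonyl carbon is O, not C. No other fragment satisfies the full query, so there is no match.

No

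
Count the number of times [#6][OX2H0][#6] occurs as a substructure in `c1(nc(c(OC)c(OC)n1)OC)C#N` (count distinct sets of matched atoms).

[#6][OX2H0][#6] is the SMARTS for an ether: an aliphatic oxygen bridging two carbons with no H on the oxygen.
The molecule carries 3 separate instances of a methoxy ether (-OCH3) meeting every constraint; each maps to a distinct set of atoms, giving 3 matches.

3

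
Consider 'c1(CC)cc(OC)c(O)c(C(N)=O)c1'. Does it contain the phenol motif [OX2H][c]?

Yes

The pattern [OX2H][c] describes a hydroxyl oxygen attached to an aromatic carbon — a phenol.
The molecule carries a hydroxyl group (-OH), whose atoms satisfy every constraint of the query, so the pattern matches.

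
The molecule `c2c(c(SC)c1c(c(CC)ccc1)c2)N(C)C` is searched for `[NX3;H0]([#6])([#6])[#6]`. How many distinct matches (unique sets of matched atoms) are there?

1

[NX3;H0]([#6])([#6])[#6] is the SMARTS for a tertiary amine: a trivalent nitrogen with no H, bonded to three carbons.
Exactly one fragment in the molecule meets all constraints, giving 1 match.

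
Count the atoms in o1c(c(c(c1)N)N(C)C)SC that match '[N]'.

2

Check the 11 heavy atoms by environment: 1× o (aromatic) → no; 4× c (aromatic) → no; 2× N → match; 3× C → no; 1× S → no.
That gives 2 matching atoms.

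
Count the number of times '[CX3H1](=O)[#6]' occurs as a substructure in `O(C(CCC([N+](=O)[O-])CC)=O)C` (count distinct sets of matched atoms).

0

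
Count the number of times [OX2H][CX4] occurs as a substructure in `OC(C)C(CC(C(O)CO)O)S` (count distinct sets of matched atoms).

[OX2H][CX4] is the SMARTS for an aliphatic alcohol: a hydroxyl oxygen bound to an sp3 (X4) carbon.
The molecule carries 4 separate instances of a hydroxyl group (-OH) meeting every constraint; each maps to a distinct set of atoms, giving 4 matches.

4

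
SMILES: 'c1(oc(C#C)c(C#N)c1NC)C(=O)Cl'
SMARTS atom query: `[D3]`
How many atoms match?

5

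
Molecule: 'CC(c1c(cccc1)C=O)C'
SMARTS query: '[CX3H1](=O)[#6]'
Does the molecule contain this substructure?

Yes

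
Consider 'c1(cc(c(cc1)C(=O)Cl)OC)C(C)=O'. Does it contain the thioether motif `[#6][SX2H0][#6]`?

No

The pattern [#6][SX2H0][#6] describes an aliphatic sulfur bridging two carbons with no H on the sulfur — a thioether.
The closest candidate here is a methoxy ether (-OCH3), but the bridging atom is O, not S. No other fragment satisfies the full query, so there is no match.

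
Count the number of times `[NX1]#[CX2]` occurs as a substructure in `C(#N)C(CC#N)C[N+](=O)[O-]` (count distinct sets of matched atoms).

[NX1]#[CX2] is the SMARTS for a nitrile: a nitrogen triple-bonded to a two-connected carbon.
The molecule carries 2 separate instances of a nitrile (-C#N) meeting every constraint; each maps to a distinct set of atoms, giving 2 matches.

2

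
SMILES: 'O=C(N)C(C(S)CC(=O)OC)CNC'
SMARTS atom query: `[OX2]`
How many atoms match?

1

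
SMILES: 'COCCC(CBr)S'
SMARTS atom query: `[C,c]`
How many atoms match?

5

Check the 8 heavy atoms by environment: 5× C → match; 1× S → no; 1× Br → no; 1× O → no.
That gives 5 matching atoms.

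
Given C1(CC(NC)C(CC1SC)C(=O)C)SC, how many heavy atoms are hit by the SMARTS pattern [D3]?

5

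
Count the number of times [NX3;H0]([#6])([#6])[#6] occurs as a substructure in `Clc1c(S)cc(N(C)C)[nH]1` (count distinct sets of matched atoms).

[NX3;H0]([#6])([#6])[#6] is the SMARTS for a tertiary amine: a trivalent nitrogen with no H, bonded to three carbons.
Exactly one fragment in the molecule meets all constraints, giving 1 match.

1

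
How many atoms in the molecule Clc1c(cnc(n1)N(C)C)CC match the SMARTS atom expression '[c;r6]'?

4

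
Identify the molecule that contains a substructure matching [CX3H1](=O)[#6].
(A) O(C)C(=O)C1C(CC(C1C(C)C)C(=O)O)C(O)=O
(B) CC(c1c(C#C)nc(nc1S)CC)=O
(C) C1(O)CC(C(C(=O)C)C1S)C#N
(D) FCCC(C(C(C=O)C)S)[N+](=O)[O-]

D

[CX3H1](=O)[#6] describes an sp2 carbon with one H, double-bonded to O and single-bonded to carbon (an aldehyde).
(A) has a carboxylic acid group (-C(=O)OH) but the carbonyl carbon has H0 and is bonded to O, not H1.
(B) has an acetyl/ketone group (-C(=O)CH3) but the carbonyl carbon has H0 (two carbon neighbours), not H1.
(C) has an acetyl/ketone group (-C(=O)CH3) but the carbonyl carbon has H0 (two carbon neighbours), not H1.
(D) contains an aldehyde (-CHO), which satisfies every atom and bond constraint.
So the answer is (D).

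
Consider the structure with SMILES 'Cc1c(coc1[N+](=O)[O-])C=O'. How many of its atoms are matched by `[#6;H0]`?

The query [#6;H0] means: any carbon with no attached hydrogen.
Check the 11 heavy atoms by environment: 1× o (aromatic, H0) → no; 3× c (aromatic, H0) → match; 1× c (aromatic, H1) → no; 1× C (H3) → no; 1× C (H1) → no; 2× O (H0) → no; 1× N (charge +1, H0) → no; 1× O (charge -1, H0) → no.
That gives 3 matching atoms.

3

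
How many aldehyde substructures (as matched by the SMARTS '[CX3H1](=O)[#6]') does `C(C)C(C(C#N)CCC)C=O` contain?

[CX3H1](=O)[#6] is the SMARTS for an aldehyde: an sp2 carbon with one H, double-bonded to O and single-bonded to carbon.
Exactly one fragment in the molecule meets all constraints, giving 1 match.

1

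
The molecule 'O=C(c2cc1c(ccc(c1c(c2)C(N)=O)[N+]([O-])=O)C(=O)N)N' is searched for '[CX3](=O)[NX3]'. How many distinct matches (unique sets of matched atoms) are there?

3

[CX3](=O)[NX3] is the SMARTS for an amide: a carbonyl carbon bonded to a trivalent nitrogen.
The molecule carries 3 separate instances of a primary amide (-C(=O)NH2) meeting every constraint; each maps to a distinct set of atoms, giving 3 matches.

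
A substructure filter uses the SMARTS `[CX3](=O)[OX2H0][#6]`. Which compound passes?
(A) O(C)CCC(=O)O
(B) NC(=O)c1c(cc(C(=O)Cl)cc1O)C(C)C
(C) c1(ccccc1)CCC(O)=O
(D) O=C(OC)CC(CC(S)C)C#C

[CX3](=O)[OX2H0][#6] describes a carbonyl carbon bonded to an oxygen that is itself bonded to carbon (no H on that O) (an ester).
(A) has a methoxy ether (-OCH3) but the ether oxygen is not adjacent to a C=O carbon.
(B) has a primary amide (-C(=O)NH2) but the carbonyl is bonded to N, not to an O-C linkage.
(C) has a carboxylic acid group (-C(=O)OH) but the singly-bonded O carries H (OX2H1, not H0).
(D) contains a methyl-ester group (-C(=O)OCH3), which satisfies every atom and bond constraint.
So the answer is (D).

D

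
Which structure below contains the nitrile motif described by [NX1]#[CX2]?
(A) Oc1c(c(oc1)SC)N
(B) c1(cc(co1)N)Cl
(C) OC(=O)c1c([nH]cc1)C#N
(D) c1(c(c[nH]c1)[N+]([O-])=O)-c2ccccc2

C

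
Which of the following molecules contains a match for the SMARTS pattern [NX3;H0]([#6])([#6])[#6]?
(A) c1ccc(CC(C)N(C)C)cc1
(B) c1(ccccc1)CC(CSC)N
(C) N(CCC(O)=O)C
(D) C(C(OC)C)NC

[NX3;H0]([#6])([#6])[#6] describes a trivalent nitrogen with no H, bonded to three carbons (a tertiary amine).
(A) contains a dimethylamino group (-N(CH3)2), which satisfies every atom and bond constraint.
(B) has a primary amino group (-NH2) but the nitrogen has H2, not H0 with three carbons.
(C) has an N-methylamino group (-NHCH3) but the nitrogen still has one H (H1), not H0.
(D) has an N-methylamino group (-NHCH3) but the nitrogen still has one H (H1), not H0.
So the answer is (A).

A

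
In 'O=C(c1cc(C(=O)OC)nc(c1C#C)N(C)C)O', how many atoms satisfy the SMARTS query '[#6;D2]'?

2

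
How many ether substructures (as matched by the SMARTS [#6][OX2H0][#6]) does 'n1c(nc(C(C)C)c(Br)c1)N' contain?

[#6][OX2H0][#6] is the SMARTS for an ether: an aliphatic oxygen bridging two carbons with no H on the oxygen.
No fragment in the molecule satisfies every constraint, giving 0 matches.

0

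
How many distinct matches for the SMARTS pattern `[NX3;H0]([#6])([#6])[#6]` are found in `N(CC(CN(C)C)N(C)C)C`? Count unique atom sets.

2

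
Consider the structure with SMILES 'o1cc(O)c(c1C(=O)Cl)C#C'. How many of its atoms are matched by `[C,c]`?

7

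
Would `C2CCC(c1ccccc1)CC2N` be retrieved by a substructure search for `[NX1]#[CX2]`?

No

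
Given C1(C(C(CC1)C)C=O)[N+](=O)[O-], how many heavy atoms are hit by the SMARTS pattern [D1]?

The query [D1] means: atom with exactly one heavy-atom neighbour (degree 1).
Check the 11 heavy atoms by environment: 3× C (D3) → no; 3× C (D2) → no; 2× O (D1) → match; 1× N (charge +1, D3) → no; 1× O (charge -1, D1) → match; 1× C (D1) → match.
Summing the matching environments: 2 + 1 + 1 = 4 matching atoms.

4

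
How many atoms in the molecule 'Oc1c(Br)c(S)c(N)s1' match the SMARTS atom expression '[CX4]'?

0

Check the 9 heavy atoms by environment: 1× s (aromatic, X2) → no; 4× c (aromatic, X3) → no; 1× S (X2) → no; 1× N (X3) → no; 1× Br (X1) → no; 1× O (X2) → no.
No environment satisfies the query, so 0 matching atoms.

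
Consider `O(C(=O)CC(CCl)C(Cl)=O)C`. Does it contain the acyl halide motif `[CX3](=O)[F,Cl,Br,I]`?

Yes

The pattern [CX3](=O)[F,Cl,Br,I] describes a carbonyl carbon bonded to a halogen — an acyl halide.
The molecule carries an acyl chloride (-C(=O)Cl), whose atoms satisfy every constraint of the query, so the pattern matches.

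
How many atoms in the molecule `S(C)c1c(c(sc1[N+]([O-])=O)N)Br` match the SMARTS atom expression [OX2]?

0

The query [OX2] means: aliphatic oxygen with two total connections — ether, hydroxyl, or ester single-bond O.
Check the 12 heavy atoms by environment: 1× s (aromatic, X2) → no; 4× c (aromatic, X3) → no; 1× Br (X1) → no; 1× N (charge +1, X3) → no; 1× O (charge -1, X1) → no; 1× O (X1) → no; 1× S (X2) → no; 1× C (X4) → no; 1× N (X3) → no.
No environment satisfies the query, so 0 matching atoms.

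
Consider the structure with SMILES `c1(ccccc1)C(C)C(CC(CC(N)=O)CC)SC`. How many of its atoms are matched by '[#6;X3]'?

7

The query [#6;X3] means: any carbon (aromatic or not) with three total connections.
Check the 19 heavy atoms by environment: 9× C (X4) → no; 1× S (X2) → no; 1× C (X3) → match; 1× O (X1) → no; 1× N (X3) → no; 6× c (aromatic, X3) → match.
Summing the matching environments: 1 + 6 = 7 matching atoms.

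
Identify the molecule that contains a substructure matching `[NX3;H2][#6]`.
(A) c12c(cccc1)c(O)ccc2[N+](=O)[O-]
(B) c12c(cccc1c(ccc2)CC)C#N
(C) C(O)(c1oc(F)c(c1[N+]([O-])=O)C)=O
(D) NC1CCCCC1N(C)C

D

[NX3;H2][#6] describes a trivalent nitrogen with two H attached to carbon (a primary amine).
(A) has a nitro group (-[N+](=O)[O-]) but the nitrogen is [N+] with no H, not NX3H2.
(B) has a nitrile (-C#N) but the nitrogen is NX1 (triple-bonded), not NX3 with two H.
(C) has a nitro group (-[N+](=O)[O-]) but the nitrogen is [N+] with no H, not NX3H2.
(D) contains a primary amino group (-NH2), which satisfies every atom and bond constraint.
So the answer is (D).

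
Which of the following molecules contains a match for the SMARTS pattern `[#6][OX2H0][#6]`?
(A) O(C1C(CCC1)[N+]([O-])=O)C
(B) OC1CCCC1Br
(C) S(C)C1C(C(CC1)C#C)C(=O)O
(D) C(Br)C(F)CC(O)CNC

A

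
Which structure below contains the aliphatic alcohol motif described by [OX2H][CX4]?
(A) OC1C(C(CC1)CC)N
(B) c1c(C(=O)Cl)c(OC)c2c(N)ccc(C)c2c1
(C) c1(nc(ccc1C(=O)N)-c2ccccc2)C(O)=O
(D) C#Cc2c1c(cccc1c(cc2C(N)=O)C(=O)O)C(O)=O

A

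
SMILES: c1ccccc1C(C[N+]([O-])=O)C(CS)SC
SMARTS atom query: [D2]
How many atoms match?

8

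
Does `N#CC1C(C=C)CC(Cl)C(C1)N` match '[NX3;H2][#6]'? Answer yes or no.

The pattern [NX3;H2][#6] describes a trivalent nitrogen with two H attached to carbon — a primary amine.
The molecule carries a primary amino group (-NH2), whose atoms satisfy every constraint of the query, so the pattern matches.

Yes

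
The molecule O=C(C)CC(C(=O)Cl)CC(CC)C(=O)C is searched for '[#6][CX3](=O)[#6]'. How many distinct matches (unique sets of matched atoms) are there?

2

[#6][CX3](=O)[#6] is the SMARTS for a ketone: a carbonyl carbon (no H) flanked by two carbons.
The molecule carries 2 separate instances of an acetyl/ketone group (-C(=O)CH3) meeting every constraint; each maps to a distinct set of atoms, giving 2 matches.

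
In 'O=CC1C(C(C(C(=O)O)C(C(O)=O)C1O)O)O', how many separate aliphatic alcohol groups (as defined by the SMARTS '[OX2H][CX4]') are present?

[OX2H][CX4] is the SMARTS for an aliphatic alcohol: a hydroxyl oxygen bound to an sp3 (X4) carbon.
The molecule carries 3 separate instances of a hydroxyl group (-OH) meeting every constraint; each maps to a distinct set of atoms, giving 3 matches.

3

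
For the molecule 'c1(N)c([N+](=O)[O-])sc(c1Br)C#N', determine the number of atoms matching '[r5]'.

5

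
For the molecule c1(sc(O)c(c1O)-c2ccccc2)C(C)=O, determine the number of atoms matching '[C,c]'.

The query [C,c] means: comma = OR; matches aliphatic or aromatic carbon — same as #6.
Check the 16 heavy atoms by environment: 1× s (aromatic) → no; 10× c (aromatic) → match; 3× O → no; 2× C → match.
Summing the matching environments: 10 + 2 = 12 matching atoms.

12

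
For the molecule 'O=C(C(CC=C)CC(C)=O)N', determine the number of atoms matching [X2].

The query [X2] means: any atom with exactly two total connections (bonds + H).
Check the 11 heavy atoms by environment: 4× C (X4) → no; 4× C (X3) → no; 2× O (X1) → no; 1× N (X3) → no.
No environment satisfies the query, so 0 matching atoms.

0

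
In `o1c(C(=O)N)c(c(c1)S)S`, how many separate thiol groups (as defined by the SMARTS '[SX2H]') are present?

[SX2H] is the SMARTS for a thiol: an aliphatic sulfur with two connections, one being H.
The molecule carries 2 separate instances of a thiol (-SH) meeting every constraint; each maps to a distinct set of atoms, giving 2 matches.

2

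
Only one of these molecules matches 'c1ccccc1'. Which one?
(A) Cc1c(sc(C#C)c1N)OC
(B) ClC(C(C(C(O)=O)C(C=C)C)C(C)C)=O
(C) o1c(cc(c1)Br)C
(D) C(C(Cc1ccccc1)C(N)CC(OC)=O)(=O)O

D

c1ccccc1 describes six aromatic carbons in a ring (a benzene ring).
(A) has a methyl group (-CH3) but no six-membered all-carbon aromatic ring is present.
(B) has a methyl group (-CH3) but no six-membered all-carbon aromatic ring is present.
(C) has a methyl group (-CH3) but no six-membered all-carbon aromatic ring is present.
(D) contains a phenyl ring, which satisfies every atom and bond constraint.
So the answer is (D).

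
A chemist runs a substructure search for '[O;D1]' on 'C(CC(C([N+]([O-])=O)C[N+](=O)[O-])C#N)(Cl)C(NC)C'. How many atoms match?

4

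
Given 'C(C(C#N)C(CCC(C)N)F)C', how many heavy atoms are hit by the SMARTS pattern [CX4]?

8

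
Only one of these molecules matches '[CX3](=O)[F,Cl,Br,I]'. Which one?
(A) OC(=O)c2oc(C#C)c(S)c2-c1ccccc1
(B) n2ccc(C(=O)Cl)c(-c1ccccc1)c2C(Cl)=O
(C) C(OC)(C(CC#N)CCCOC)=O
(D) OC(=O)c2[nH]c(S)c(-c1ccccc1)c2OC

B

[CX3](=O)[F,Cl,Br,I] describes a carbonyl carbon bonded to a halogen (an acyl halide).
(A) has a carboxylic acid group (-C(=O)OH) but the carbonyl is bonded to -OH, not to a halogen.
(B) contains an acyl chloride (-C(=O)Cl), which satisfies every atom and bond constraint.
(C) has a methyl-ester group (-C(=O)OCH3) but the carbonyl is bonded to -O-C, not to a halogen.
(D) has a carboxylic acid group (-C(=O)OH) but the carbonyl is bonded to -OH, not to a halogen.
So the answer is (B).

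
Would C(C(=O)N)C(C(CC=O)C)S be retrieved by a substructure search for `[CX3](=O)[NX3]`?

Yes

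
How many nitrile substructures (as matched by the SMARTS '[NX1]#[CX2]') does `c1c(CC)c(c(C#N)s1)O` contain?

1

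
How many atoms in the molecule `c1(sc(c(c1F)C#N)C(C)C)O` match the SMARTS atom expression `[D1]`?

5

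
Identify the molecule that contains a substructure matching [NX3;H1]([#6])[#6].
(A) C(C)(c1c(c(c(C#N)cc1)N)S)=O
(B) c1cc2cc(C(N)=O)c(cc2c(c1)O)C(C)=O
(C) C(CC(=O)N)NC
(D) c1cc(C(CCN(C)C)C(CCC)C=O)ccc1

[NX3;H1]([#6])[#6] describes a trivalent nitrogen with one H, bonded to two carbons (a secondary amine).
(A) has a primary amino group (-NH2) but the nitrogen has H2 and only one carbon neighbour.
(B) has a primary amide (-C(=O)NH2) but the -C(=O)NH2 nitrogen has H2, not H1.
(C) contains an N-methylamino group (-NHCH3), which satisfies every atom and bond constraint.
(D) has a dimethylamino group (-N(CH3)2) but the nitrogen has H0, not H1.
So the answer is (C).

C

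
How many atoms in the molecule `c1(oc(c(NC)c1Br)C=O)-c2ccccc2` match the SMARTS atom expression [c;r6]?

Check the 16 heavy atoms by environment: 1× o (aromatic, in 5-ring) → no; 4× c (aromatic, in 5-ring) → no; 6× c (aromatic, in 6-ring) → match; 2× C (acyclic) → no; 1× O (acyclic) → no; 1× Br (acyclic) → no; 1× N (acyclic) → no.
That gives 6 matching atoms.

6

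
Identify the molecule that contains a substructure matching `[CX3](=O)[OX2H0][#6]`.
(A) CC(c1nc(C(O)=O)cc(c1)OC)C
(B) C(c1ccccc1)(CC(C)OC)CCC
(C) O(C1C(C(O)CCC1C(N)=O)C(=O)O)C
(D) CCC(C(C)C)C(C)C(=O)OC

D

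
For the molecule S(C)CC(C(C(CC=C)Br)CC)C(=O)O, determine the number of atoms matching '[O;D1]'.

2

The query [O;D1] means: aliphatic oxygen bonded to exactly one heavy atom.
Check the 15 heavy atoms by environment: 4× C (D2) → no; 4× C (D3) → no; 3× C (D1) → no; 2× O (D1) → match; 1× Br (D1) → no; 1× S (D2) → no.
That gives 2 matching atoms.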